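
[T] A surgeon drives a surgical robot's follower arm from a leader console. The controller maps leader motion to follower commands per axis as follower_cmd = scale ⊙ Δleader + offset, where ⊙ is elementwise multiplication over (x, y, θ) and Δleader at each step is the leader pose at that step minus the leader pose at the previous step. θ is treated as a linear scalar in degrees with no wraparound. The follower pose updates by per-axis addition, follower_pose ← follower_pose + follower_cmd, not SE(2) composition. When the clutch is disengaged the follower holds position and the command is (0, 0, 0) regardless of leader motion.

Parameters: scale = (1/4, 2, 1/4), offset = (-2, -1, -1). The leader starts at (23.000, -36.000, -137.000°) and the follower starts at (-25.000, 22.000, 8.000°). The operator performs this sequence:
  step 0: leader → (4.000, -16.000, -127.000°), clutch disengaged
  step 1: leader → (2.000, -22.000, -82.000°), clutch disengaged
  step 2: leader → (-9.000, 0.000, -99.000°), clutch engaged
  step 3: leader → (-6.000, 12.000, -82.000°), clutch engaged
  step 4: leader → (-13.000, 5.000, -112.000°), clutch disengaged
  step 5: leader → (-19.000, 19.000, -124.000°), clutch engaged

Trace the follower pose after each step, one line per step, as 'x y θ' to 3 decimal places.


step 0: Δleader=(-19.000, 20.000, 10.000°), disengaged; cmd=(0,0,0) → follower holds at (-25.000, 22.000, 8.000°)
step 1: Δleader=(-2.000, -6.000, 45.000°), disengaged; cmd=(0,0,0) → follower holds at (-25.000, 22.000, 8.000°)
step 2: Δleader=(-11.000, 22.000, -17.000°), engaged; cmd=(-4.750, 43.000, -5.250°) → follower=(-29.750, 65.000, 2.750°)
step 3: Δleader=(3.000, 12.000, 17.000°), engaged; cmd=(-1.250, 23.000, 3.250°) → follower=(-31.000, 88.000, 6.000°)
step 4: Δleader=(-7.000, -7.000, -30.000°), disengaged; cmd=(0,0,0) → follower holds at (-31.000, 88.000, 6.000°)
step 5: Δleader=(-6.000, 14.000, -12.000°), engaged; cmd=(-3.500, 27.000, -4.000°) → follower=(-34.500, 115.000, 2.000°)

-25.000 22.000 8.000
-25.000 22.000 8.000
-29.750 65.000 2.750
-31.000 88.000 6.000
-31.000 88.000 6.000
-34.500 115.000 2.000


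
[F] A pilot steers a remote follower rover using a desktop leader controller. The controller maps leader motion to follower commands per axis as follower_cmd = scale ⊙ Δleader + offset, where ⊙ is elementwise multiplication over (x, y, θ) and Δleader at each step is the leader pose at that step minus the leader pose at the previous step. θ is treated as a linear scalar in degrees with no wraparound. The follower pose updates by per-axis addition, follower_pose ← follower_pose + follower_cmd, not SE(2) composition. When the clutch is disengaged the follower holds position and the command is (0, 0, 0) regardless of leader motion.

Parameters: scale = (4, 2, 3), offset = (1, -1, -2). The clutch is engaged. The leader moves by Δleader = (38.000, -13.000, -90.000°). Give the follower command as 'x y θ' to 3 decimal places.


axis x: 4·38.000 + 1 = 153.000
axis y: 2·-13.000 + -1 = -27.000
axis θ: 3·-90.000 + -2 = -272.000

153.000 -27.000 -272.000


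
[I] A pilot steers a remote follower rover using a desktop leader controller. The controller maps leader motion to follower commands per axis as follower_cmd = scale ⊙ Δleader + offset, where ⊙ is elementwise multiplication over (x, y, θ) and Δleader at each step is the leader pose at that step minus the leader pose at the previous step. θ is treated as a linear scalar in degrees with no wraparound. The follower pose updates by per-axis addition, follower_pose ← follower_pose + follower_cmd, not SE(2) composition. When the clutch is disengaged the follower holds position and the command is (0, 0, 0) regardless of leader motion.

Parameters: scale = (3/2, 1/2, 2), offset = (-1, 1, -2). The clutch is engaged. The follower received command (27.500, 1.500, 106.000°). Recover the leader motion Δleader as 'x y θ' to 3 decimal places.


19.000 1.000 54.000

axis x: (27.500 − -1) / (3/2) = 19.000
axis y: (1.500 − 1) / (1/2) = 1.000
axis θ: (106.000 − -2) / (2) = 54.000


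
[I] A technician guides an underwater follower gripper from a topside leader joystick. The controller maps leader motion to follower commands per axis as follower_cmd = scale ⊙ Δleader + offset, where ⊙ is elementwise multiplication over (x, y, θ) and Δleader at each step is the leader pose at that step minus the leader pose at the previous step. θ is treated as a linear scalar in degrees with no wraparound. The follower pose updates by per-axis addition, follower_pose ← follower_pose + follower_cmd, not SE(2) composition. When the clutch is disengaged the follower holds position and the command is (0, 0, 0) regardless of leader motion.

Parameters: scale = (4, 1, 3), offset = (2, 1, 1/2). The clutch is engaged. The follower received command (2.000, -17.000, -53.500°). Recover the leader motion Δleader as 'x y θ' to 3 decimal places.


0.000 -18.000 -18.000

axis x: (2.000 − 2) / (4) = 0.000
axis y: (-17.000 − 1) / (1) = -18.000
axis θ: (-53.500 − 1/2) / (3) = -18.000


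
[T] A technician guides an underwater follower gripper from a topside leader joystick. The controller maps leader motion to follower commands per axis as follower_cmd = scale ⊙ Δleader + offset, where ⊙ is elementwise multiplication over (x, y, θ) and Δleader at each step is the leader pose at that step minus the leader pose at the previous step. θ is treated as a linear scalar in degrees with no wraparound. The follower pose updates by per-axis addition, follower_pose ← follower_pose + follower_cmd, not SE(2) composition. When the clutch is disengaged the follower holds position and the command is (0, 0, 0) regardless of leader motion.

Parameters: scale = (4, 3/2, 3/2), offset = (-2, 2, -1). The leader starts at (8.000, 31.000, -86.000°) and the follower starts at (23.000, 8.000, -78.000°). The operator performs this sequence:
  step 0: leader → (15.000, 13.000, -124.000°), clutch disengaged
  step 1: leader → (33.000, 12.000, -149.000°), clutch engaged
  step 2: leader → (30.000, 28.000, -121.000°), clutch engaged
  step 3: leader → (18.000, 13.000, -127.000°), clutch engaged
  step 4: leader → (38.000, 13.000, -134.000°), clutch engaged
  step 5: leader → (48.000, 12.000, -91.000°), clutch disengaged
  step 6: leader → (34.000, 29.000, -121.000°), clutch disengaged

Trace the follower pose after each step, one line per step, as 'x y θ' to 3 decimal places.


23.000 8.000 -78.000
93.000 8.500 -116.500
79.000 34.500 -75.500
29.000 14.000 -85.500
107.000 16.000 -97.000
107.000 16.000 -97.000
107.000 16.000 -97.000

step 0: Δleader=(7.000, -18.000, -38.000°), disengaged; cmd=(0,0,0) → follower holds at (23.000, 8.000, -78.000°)
step 1: Δleader=(18.000, -1.000, -25.000°), engaged; cmd=(70.000, 0.500, -38.500°) → follower=(93.000, 8.500, -116.500°)
step 2: Δleader=(-3.000, 16.000, 28.000°), engaged; cmd=(-14.000, 26.000, 41.000°) → follower=(79.000, 34.500, -75.500°)
step 3: Δleader=(-12.000, -15.000, -6.000°), engaged; cmd=(-50.000, -20.500, -10.000°) → follower=(29.000, 14.000, -85.500°)
step 4: Δleader=(20.000, 0.000, -7.000°), engaged; cmd=(78.000, 2.000, -11.500°) → follower=(107.000, 16.000, -97.000°)
step 5: Δleader=(10.000, -1.000, 43.000°), disengaged; cmd=(0,0,0) → follower holds at (107.000, 16.000, -97.000°)
step 6: Δleader=(-14.000, 17.000, -30.000°), disengaged; cmd=(0,0,0) → follower holds at (107.000, 16.000, -97.000°)


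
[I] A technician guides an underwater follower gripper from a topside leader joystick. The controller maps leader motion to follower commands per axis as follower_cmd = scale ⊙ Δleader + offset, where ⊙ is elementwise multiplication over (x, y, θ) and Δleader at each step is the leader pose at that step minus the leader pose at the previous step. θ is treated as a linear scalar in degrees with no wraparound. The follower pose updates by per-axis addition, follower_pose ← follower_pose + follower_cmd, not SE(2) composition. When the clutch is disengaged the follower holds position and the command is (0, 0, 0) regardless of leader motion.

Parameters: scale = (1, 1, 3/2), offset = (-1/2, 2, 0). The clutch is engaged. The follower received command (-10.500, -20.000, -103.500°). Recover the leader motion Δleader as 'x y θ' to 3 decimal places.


-10.000 -22.000 -69.000

axis x: (-10.500 − -1/2) / (1) = -10.000
axis y: (-20.000 − 2) / (1) = -22.000
axis θ: (-103.500 − 0) / (3/2) = -69.000


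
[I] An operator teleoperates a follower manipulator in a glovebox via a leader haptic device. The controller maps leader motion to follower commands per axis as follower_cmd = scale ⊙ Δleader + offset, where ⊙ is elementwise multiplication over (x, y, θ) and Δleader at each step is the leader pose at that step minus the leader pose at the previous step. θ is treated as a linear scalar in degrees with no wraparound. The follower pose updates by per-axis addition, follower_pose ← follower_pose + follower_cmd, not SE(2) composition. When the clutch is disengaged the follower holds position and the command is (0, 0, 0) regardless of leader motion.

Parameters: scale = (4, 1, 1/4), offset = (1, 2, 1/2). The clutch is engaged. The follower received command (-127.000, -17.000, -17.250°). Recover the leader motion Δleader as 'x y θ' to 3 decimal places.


-32.000 -19.000 -71.000

axis x: (-127.000 − 1) / (4) = -32.000
axis y: (-17.000 − 2) / (1) = -19.000
axis θ: (-17.250 − 1/2) / (1/4) = -71.000


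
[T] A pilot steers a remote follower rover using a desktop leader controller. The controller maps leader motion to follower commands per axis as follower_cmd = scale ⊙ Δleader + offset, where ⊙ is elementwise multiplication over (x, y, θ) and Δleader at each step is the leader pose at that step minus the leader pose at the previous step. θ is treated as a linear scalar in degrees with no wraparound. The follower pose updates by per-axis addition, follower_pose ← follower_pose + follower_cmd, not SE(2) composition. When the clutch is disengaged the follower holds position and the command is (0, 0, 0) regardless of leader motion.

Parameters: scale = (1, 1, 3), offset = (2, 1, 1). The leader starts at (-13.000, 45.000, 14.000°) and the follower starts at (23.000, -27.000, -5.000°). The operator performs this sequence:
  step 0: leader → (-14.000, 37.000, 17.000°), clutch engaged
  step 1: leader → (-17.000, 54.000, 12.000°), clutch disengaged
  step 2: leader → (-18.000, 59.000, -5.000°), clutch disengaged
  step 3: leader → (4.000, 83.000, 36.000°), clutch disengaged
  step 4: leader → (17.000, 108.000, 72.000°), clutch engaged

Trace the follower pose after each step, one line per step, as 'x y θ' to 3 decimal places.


24.000 -34.000 5.000
24.000 -34.000 5.000
24.000 -34.000 5.000
24.000 -34.000 5.000
39.000 -8.000 114.000

step 0: Δleader=(-1.000, -8.000, 3.000°), engaged; cmd=(1.000, -7.000, 10.000°) → follower=(24.000, -34.000, 5.000°)
step 1: Δleader=(-3.000, 17.000, -5.000°), disengaged; cmd=(0,0,0) → follower holds at (24.000, -34.000, 5.000°)
step 2: Δleader=(-1.000, 5.000, -17.000°), disengaged; cmd=(0,0,0) → follower holds at (24.000, -34.000, 5.000°)
step 3: Δleader=(22.000, 24.000, 41.000°), disengaged; cmd=(0,0,0) → follower holds at (24.000, -34.000, 5.000°)
step 4: Δleader=(13.000, 25.000, 36.000°), engaged; cmd=(15.000, 26.000, 109.000°) → follower=(39.000, -8.000, 114.000°)


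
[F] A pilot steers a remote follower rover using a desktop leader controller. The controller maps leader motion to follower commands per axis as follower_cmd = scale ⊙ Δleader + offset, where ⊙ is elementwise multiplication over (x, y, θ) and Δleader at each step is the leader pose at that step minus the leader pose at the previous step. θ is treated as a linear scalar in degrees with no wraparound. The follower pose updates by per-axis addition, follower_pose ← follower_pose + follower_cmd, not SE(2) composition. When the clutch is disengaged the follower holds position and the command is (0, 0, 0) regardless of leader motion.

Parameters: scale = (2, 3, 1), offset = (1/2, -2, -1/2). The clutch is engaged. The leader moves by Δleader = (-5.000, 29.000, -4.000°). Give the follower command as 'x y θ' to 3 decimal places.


axis x: 2·-5.000 + 1/2 = -9.500
axis y: 3·29.000 + -2 = 85.000
axis θ: 1·-4.000 + -1/2 = -4.500

-9.500 85.000 -4.500


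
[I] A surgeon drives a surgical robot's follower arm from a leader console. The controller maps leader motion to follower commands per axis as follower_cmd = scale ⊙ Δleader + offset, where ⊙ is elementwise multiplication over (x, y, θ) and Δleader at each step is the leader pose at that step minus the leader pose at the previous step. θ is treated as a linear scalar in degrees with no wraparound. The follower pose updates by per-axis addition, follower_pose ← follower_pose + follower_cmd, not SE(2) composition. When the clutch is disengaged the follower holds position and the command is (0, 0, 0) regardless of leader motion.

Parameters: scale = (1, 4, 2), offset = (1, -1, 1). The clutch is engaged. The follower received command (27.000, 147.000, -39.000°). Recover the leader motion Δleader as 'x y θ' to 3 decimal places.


axis x: (27.000 − 1) / (1) = 26.000
axis y: (147.000 − -1) / (4) = 37.000
axis θ: (-39.000 − 1) / (2) = -20.000

26.000 37.000 -20.000


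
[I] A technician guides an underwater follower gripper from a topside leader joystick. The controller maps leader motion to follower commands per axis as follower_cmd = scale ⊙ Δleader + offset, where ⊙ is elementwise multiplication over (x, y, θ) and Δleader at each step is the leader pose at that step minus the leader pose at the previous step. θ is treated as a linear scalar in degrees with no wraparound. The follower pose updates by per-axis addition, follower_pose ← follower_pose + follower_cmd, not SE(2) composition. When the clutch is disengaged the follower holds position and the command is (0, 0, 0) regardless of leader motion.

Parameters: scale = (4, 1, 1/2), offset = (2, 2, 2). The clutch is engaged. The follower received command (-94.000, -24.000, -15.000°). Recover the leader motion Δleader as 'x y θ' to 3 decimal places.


-24.000 -26.000 -34.000

axis x: (-94.000 − 2) / (4) = -24.000
axis y: (-24.000 − 2) / (1) = -26.000
axis θ: (-15.000 − 2) / (1/2) = -34.000


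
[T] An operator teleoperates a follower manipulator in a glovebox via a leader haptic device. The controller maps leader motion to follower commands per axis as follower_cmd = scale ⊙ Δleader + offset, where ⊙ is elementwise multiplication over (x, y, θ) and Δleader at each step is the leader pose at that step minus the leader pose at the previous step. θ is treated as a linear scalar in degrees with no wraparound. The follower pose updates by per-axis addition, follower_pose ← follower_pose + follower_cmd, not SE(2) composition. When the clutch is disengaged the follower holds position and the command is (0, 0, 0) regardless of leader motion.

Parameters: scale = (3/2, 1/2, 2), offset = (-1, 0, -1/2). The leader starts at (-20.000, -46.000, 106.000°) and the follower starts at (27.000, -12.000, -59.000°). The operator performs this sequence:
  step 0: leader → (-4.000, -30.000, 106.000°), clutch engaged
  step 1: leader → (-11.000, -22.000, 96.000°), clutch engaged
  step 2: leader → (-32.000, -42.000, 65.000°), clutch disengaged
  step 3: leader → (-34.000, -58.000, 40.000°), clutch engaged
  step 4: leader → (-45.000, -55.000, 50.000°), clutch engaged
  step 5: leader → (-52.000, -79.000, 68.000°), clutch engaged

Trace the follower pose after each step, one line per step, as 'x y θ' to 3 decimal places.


50.000 -4.000 -59.500
38.500 0.000 -80.000
38.500 0.000 -80.000
34.500 -8.000 -130.500
17.000 -6.500 -111.000
5.500 -18.500 -75.500

step 0: Δleader=(16.000, 16.000, 0.000°), engaged; cmd=(23.000, 8.000, -0.500°) → follower=(50.000, -4.000, -59.500°)
step 1: Δleader=(-7.000, 8.000, -10.000°), engaged; cmd=(-11.500, 4.000, -20.500°) → follower=(38.500, 0.000, -80.000°)
step 2: Δleader=(-21.000, -20.000, -31.000°), disengaged; cmd=(0,0,0) → follower holds at (38.500, 0.000, -80.000°)
step 3: Δleader=(-2.000, -16.000, -25.000°), engaged; cmd=(-4.000, -8.000, -50.500°) → follower=(34.500, -8.000, -130.500°)
step 4: Δleader=(-11.000, 3.000, 10.000°), engaged; cmd=(-17.500, 1.500, 19.500°) → follower=(17.000, -6.500, -111.000°)
step 5: Δleader=(-7.000, -24.000, 18.000°), engaged; cmd=(-11.500, -12.000, 35.500°) → follower=(5.500, -18.500, -75.500°)


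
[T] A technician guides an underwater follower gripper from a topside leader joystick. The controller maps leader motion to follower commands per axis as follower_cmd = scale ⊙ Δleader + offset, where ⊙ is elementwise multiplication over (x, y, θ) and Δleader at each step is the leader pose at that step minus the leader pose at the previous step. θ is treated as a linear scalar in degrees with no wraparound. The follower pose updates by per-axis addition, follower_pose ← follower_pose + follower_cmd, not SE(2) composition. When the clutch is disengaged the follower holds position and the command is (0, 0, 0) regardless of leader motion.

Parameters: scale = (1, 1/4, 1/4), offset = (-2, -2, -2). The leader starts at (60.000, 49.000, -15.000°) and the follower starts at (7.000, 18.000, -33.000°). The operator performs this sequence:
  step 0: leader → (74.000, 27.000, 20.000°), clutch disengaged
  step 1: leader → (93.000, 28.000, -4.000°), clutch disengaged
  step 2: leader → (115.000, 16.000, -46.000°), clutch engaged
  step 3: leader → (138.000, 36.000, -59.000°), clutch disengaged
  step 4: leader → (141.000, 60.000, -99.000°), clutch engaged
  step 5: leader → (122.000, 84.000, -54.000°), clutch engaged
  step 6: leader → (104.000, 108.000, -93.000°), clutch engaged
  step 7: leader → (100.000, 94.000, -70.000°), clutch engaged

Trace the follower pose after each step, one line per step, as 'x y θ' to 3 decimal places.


step 0: Δleader=(14.000, -22.000, 35.000°), disengaged; cmd=(0,0,0) → follower holds at (7.000, 18.000, -33.000°)
step 1: Δleader=(19.000, 1.000, -24.000°), disengaged; cmd=(0,0,0) → follower holds at (7.000, 18.000, -33.000°)
step 2: Δleader=(22.000, -12.000, -42.000°), engaged; cmd=(20.000, -5.000, -12.500°) → follower=(27.000, 13.000, -45.500°)
step 3: Δleader=(23.000, 20.000, -13.000°), disengaged; cmd=(0,0,0) → follower holds at (27.000, 13.000, -45.500°)
step 4: Δleader=(3.000, 24.000, -40.000°), engaged; cmd=(1.000, 4.000, -12.000°) → follower=(28.000, 17.000, -57.500°)
step 5: Δleader=(-19.000, 24.000, 45.000°), engaged; cmd=(-21.000, 4.000, 9.250°) → follower=(7.000, 21.000, -48.250°)
step 6: Δleader=(-18.000, 24.000, -39.000°), engaged; cmd=(-20.000, 4.000, -11.750°) → follower=(-13.000, 25.000, -60.000°)
step 7: Δleader=(-4.000, -14.000, 23.000°), engaged; cmd=(-6.000, -5.500, 3.750°) → follower=(-19.000, 19.500, -56.250°)

7.000 18.000 -33.000
7.000 18.000 -33.000
27.000 13.000 -45.500
27.000 13.000 -45.500
28.000 17.000 -57.500
7.000 21.000 -48.250
-13.000 25.000 -60.000
-19.000 19.500 -56.250


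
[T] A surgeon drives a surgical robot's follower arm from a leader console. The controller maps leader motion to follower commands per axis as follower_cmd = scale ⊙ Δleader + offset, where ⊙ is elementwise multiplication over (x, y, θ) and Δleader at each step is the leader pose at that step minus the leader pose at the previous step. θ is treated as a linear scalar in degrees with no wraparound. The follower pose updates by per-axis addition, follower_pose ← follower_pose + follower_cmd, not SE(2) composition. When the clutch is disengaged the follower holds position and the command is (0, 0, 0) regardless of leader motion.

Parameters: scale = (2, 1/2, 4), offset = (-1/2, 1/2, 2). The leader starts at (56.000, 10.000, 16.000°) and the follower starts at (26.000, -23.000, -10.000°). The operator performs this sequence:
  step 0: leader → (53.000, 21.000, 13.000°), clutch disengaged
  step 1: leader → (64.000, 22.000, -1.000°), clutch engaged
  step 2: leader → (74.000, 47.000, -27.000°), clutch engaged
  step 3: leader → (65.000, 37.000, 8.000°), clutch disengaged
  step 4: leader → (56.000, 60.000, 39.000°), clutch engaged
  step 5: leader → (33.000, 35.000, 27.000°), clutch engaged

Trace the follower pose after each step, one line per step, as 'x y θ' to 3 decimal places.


step 0: Δleader=(-3.000, 11.000, -3.000°), disengaged; cmd=(0,0,0) → follower holds at (26.000, -23.000, -10.000°)
step 1: Δleader=(11.000, 1.000, -14.000°), engaged; cmd=(21.500, 1.000, -54.000°) → follower=(47.500, -22.000, -64.000°)
step 2: Δleader=(10.000, 25.000, -26.000°), engaged; cmd=(19.500, 13.000, -102.000°) → follower=(67.000, -9.000, -166.000°)
step 3: Δleader=(-9.000, -10.000, 35.000°), disengaged; cmd=(0,0,0) → follower holds at (67.000, -9.000, -166.000°)
step 4: Δleader=(-9.000, 23.000, 31.000°), engaged; cmd=(-18.500, 12.000, 126.000°) → follower=(48.500, 3.000, -40.000°)
step 5: Δleader=(-23.000, -25.000, -12.000°), engaged; cmd=(-46.500, -12.000, -46.000°) → follower=(2.000, -9.000, -86.000°)

26.000 -23.000 -10.000
47.500 -22.000 -64.000
67.000 -9.000 -166.000
67.000 -9.000 -166.000
48.500 3.000 -40.000
2.000 -9.000 -86.000


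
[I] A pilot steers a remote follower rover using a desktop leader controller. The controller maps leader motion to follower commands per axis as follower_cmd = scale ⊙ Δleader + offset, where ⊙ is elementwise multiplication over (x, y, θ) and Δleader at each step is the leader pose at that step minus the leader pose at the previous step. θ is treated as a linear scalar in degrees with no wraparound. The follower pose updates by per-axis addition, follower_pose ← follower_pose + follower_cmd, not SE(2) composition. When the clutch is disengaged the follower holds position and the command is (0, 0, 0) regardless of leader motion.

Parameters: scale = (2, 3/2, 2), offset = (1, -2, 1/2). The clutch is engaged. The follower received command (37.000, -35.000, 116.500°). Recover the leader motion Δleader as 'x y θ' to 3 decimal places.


axis x: (37.000 − 1) / (2) = 18.000
axis y: (-35.000 − -2) / (3/2) = -22.000
axis θ: (116.500 − 1/2) / (2) = 58.000

18.000 -22.000 58.000


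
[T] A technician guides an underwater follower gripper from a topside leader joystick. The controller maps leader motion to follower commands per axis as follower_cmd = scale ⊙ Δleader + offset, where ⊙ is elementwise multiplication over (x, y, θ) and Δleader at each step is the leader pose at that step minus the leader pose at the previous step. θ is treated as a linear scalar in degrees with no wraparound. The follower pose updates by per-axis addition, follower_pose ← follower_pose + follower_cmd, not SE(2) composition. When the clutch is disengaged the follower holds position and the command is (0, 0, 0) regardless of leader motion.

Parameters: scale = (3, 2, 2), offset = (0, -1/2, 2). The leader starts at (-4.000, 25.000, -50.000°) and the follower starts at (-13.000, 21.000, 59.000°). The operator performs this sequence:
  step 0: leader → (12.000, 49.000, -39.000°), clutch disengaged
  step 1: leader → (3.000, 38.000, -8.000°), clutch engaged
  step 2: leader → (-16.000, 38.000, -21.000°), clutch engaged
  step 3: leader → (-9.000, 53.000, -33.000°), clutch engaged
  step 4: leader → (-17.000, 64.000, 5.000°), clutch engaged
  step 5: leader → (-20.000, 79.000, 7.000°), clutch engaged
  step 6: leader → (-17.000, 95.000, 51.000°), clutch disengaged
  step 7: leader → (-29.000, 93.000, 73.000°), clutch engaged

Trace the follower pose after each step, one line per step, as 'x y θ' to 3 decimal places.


step 0: Δleader=(16.000, 24.000, 11.000°), disengaged; cmd=(0,0,0) → follower holds at (-13.000, 21.000, 59.000°)
step 1: Δleader=(-9.000, -11.000, 31.000°), engaged; cmd=(-27.000, -22.500, 64.000°) → follower=(-40.000, -1.500, 123.000°)
step 2: Δleader=(-19.000, 0.000, -13.000°), engaged; cmd=(-57.000, -0.500, -24.000°) → follower=(-97.000, -2.000, 99.000°)
step 3: Δleader=(7.000, 15.000, -12.000°), engaged; cmd=(21.000, 29.500, -22.000°) → follower=(-76.000, 27.500, 77.000°)
step 4: Δleader=(-8.000, 11.000, 38.000°), engaged; cmd=(-24.000, 21.500, 78.000°) → follower=(-100.000, 49.000, 155.000°)
step 5: Δleader=(-3.000, 15.000, 2.000°), engaged; cmd=(-9.000, 29.500, 6.000°) → follower=(-109.000, 78.500, 161.000°)
step 6: Δleader=(3.000, 16.000, 44.000°), disengaged; cmd=(0,0,0) → follower holds at (-109.000, 78.500, 161.000°)
step 7: Δleader=(-12.000, -2.000, 22.000°), engaged; cmd=(-36.000, -4.500, 46.000°) → follower=(-145.000, 74.000, 207.000°)

-13.000 21.000 59.000
-40.000 -1.500 123.000
-97.000 -2.000 99.000
-76.000 27.500 77.000
-100.000 49.000 155.000
-109.000 78.500 161.000
-109.000 78.500 161.000
-145.000 74.000 207.000


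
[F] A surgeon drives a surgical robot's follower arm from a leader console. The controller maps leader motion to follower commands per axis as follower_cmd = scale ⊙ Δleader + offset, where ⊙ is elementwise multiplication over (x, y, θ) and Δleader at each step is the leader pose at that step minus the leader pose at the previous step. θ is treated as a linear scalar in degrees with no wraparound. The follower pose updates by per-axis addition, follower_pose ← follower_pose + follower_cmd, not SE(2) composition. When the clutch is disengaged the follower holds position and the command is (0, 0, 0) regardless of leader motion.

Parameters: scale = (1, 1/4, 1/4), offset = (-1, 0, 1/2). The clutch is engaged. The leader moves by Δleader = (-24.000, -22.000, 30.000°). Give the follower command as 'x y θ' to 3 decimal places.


axis x: 1·-24.000 + -1 = -25.000
axis y: 1/4·-22.000 + 0 = -5.500
axis θ: 1/4·30.000 + 1/2 = 8.000

-25.000 -5.500 8.000


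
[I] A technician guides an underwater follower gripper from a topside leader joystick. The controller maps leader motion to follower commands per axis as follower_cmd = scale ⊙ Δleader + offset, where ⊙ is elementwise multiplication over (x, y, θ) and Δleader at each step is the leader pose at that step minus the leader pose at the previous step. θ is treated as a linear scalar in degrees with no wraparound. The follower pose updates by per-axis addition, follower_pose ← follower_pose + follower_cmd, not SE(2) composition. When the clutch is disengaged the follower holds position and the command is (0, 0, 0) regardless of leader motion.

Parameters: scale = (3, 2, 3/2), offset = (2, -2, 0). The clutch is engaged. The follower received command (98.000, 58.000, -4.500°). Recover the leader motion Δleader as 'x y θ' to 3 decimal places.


axis x: (98.000 − 2) / (3) = 32.000
axis y: (58.000 − -2) / (2) = 30.000
axis θ: (-4.500 − 0) / (3/2) = -3.000

32.000 30.000 -3.000


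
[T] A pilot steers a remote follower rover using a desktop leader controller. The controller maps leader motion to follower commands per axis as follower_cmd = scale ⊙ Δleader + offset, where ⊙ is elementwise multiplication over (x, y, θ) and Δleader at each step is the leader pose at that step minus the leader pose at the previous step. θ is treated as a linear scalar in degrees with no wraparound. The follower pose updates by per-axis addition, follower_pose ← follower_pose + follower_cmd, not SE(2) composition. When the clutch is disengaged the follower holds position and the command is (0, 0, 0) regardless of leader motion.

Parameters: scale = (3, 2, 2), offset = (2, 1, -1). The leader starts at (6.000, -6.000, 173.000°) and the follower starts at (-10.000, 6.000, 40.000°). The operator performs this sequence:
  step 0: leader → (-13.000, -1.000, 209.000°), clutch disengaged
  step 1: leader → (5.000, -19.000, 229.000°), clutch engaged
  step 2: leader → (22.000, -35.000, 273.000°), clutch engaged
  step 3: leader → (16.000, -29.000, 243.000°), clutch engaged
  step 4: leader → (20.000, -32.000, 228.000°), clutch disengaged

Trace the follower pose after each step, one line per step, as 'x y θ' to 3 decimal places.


step 0: Δleader=(-19.000, 5.000, 36.000°), disengaged; cmd=(0,0,0) → follower holds at (-10.000, 6.000, 40.000°)
step 1: Δleader=(18.000, -18.000, 20.000°), engaged; cmd=(56.000, -35.000, 39.000°) → follower=(46.000, -29.000, 79.000°)
step 2: Δleader=(17.000, -16.000, 44.000°), engaged; cmd=(53.000, -31.000, 87.000°) → follower=(99.000, -60.000, 166.000°)
step 3: Δleader=(-6.000, 6.000, -30.000°), engaged; cmd=(-16.000, 13.000, -61.000°) → follower=(83.000, -47.000, 105.000°)
step 4: Δleader=(4.000, -3.000, -15.000°), disengaged; cmd=(0,0,0) → follower holds at (83.000, -47.000, 105.000°)

-10.000 6.000 40.000
46.000 -29.000 79.000
99.000 -60.000 166.000
83.000 -47.000 105.000
83.000 -47.000 105.000


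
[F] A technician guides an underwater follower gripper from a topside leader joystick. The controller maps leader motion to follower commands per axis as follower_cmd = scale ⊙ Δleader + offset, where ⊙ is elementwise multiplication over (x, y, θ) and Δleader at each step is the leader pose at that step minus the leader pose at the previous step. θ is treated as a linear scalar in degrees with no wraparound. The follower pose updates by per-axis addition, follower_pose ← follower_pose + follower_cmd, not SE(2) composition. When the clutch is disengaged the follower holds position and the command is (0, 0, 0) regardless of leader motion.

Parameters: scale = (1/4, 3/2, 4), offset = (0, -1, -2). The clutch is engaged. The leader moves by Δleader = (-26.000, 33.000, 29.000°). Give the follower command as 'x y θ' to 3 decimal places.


-6.500 48.500 114.000

axis x: 1/4·-26.000 + 0 = -6.500
axis y: 3/2·33.000 + -1 = 48.500
axis θ: 4·29.000 + -2 = 114.000


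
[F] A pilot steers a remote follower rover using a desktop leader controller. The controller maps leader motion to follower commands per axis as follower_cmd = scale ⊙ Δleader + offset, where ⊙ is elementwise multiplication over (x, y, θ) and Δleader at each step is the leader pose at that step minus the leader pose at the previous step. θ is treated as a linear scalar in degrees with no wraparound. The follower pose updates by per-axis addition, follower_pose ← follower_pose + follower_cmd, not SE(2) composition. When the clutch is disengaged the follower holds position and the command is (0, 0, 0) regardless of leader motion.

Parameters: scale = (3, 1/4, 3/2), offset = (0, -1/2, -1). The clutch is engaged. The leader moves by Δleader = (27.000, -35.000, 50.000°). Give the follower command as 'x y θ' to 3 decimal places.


81.000 -9.250 74.000

axis x: 3·27.000 + 0 = 81.000
axis y: 1/4·-35.000 + -1/2 = -9.250
axis θ: 3/2·50.000 + -1 = 74.000


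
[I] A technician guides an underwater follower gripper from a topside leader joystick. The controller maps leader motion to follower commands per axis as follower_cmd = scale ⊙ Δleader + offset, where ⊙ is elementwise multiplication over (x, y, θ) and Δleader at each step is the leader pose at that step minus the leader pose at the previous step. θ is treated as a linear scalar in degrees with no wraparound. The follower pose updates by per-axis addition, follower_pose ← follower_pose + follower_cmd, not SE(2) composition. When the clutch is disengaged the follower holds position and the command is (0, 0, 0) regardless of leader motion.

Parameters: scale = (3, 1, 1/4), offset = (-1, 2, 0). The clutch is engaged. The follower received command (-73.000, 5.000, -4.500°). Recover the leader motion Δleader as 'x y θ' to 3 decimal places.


-24.000 3.000 -18.000

axis x: (-73.000 − -1) / (3) = -24.000
axis y: (5.000 − 2) / (1) = 3.000
axis θ: (-4.500 − 0) / (1/4) = -18.000


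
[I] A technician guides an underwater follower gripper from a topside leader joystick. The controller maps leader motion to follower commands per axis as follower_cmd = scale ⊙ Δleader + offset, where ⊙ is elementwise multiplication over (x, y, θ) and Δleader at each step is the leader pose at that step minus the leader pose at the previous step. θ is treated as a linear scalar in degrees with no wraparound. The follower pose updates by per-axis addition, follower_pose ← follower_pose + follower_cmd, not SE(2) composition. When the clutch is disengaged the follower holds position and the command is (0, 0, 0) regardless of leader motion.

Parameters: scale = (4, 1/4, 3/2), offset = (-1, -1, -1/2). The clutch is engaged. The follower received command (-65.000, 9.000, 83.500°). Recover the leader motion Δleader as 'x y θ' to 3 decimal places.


axis x: (-65.000 − -1) / (4) = -16.000
axis y: (9.000 − -1) / (1/4) = 40.000
axis θ: (83.500 − -1/2) / (3/2) = 56.000

-16.000 40.000 56.000


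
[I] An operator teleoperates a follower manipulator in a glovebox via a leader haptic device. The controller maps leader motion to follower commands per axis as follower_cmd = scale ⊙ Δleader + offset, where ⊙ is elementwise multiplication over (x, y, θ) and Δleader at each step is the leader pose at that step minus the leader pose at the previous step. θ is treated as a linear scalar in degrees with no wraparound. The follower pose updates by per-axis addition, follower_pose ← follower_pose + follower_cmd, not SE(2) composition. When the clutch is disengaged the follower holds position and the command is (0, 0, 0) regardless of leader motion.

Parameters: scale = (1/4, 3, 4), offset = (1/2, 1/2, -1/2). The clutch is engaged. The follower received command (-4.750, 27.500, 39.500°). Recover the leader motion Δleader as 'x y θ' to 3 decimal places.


axis x: (-4.750 − 1/2) / (1/4) = -21.000
axis y: (27.500 − 1/2) / (3) = 9.000
axis θ: (39.500 − -1/2) / (4) = 10.000

-21.000 9.000 10.000


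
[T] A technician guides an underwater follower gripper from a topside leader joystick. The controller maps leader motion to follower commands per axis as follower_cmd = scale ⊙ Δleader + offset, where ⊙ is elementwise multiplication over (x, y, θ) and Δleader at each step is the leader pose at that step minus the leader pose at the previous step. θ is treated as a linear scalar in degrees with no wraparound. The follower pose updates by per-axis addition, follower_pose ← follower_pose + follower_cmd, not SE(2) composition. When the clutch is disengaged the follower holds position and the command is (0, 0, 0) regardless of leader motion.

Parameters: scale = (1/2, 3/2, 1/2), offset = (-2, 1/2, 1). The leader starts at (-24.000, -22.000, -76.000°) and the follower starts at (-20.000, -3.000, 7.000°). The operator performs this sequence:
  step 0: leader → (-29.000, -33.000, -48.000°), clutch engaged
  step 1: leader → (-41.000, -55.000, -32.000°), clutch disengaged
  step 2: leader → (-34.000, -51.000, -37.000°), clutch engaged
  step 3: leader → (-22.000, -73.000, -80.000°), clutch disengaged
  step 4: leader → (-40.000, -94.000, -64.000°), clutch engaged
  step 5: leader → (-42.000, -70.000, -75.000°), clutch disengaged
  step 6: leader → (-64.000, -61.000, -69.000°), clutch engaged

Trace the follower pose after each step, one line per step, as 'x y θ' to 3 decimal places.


-24.500 -19.000 22.000
-24.500 -19.000 22.000
-23.000 -12.500 20.500
-23.000 -12.500 20.500
-34.000 -43.500 29.500
-34.000 -43.500 29.500
-47.000 -29.500 33.500

step 0: Δleader=(-5.000, -11.000, 28.000°), engaged; cmd=(-4.500, -16.000, 15.000°) → follower=(-24.500, -19.000, 22.000°)
step 1: Δleader=(-12.000, -22.000, 16.000°), disengaged; cmd=(0,0,0) → follower holds at (-24.500, -19.000, 22.000°)
step 2: Δleader=(7.000, 4.000, -5.000°), engaged; cmd=(1.500, 6.500, -1.500°) → follower=(-23.000, -12.500, 20.500°)
step 3: Δleader=(12.000, -22.000, -43.000°), disengaged; cmd=(0,0,0) → follower holds at (-23.000, -12.500, 20.500°)
step 4: Δleader=(-18.000, -21.000, 16.000°), engaged; cmd=(-11.000, -31.000, 9.000°) → follower=(-34.000, -43.500, 29.500°)
step 5: Δleader=(-2.000, 24.000, -11.000°), disengaged; cmd=(0,0,0) → follower holds at (-34.000, -43.500, 29.500°)
step 6: Δleader=(-22.000, 9.000, 6.000°), engaged; cmd=(-13.000, 14.000, 4.000°) → follower=(-47.000, -29.500, 33.500°)


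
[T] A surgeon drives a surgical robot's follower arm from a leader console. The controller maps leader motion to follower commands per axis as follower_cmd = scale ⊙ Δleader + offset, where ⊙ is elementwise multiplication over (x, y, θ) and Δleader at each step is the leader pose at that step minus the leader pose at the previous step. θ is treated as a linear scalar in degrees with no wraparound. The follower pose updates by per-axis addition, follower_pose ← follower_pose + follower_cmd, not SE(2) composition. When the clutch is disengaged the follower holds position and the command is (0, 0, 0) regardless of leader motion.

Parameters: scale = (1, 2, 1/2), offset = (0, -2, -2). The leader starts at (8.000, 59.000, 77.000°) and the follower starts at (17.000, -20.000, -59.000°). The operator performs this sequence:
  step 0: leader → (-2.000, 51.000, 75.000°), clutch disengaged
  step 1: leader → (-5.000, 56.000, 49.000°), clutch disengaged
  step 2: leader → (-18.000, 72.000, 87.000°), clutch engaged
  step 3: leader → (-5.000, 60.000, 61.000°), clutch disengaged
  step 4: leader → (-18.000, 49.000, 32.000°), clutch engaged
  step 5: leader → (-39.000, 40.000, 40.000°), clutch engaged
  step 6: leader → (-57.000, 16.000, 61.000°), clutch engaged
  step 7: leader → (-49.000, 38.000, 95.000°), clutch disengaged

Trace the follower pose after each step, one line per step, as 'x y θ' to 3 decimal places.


17.000 -20.000 -59.000
17.000 -20.000 -59.000
4.000 10.000 -42.000
4.000 10.000 -42.000
-9.000 -14.000 -58.500
-30.000 -34.000 -56.500
-48.000 -84.000 -48.000
-48.000 -84.000 -48.000

step 0: Δleader=(-10.000, -8.000, -2.000°), disengaged; cmd=(0,0,0) → follower holds at (17.000, -20.000, -59.000°)
step 1: Δleader=(-3.000, 5.000, -26.000°), disengaged; cmd=(0,0,0) → follower holds at (17.000, -20.000, -59.000°)
step 2: Δleader=(-13.000, 16.000, 38.000°), engaged; cmd=(-13.000, 30.000, 17.000°) → follower=(4.000, 10.000, -42.000°)
step 3: Δleader=(13.000, -12.000, -26.000°), disengaged; cmd=(0,0,0) → follower holds at (4.000, 10.000, -42.000°)
step 4: Δleader=(-13.000, -11.000, -29.000°), engaged; cmd=(-13.000, -24.000, -16.500°) → follower=(-9.000, -14.000, -58.500°)
step 5: Δleader=(-21.000, -9.000, 8.000°), engaged; cmd=(-21.000, -20.000, 2.000°) → follower=(-30.000, -34.000, -56.500°)
step 6: Δleader=(-18.000, -24.000, 21.000°), engaged; cmd=(-18.000, -50.000, 8.500°) → follower=(-48.000, -84.000, -48.000°)
step 7: Δleader=(8.000, 22.000, 34.000°), disengaged; cmd=(0,0,0) → follower holds at (-48.000, -84.000, -48.000°)


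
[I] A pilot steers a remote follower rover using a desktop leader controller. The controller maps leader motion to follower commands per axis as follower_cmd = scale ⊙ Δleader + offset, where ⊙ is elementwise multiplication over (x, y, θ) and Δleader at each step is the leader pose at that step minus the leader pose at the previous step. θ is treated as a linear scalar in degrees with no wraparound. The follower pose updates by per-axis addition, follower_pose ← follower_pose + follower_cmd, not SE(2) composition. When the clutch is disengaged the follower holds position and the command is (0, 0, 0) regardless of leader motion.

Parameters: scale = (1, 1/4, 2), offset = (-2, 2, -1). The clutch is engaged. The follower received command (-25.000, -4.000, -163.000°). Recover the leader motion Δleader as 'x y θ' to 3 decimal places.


axis x: (-25.000 − -2) / (1) = -23.000
axis y: (-4.000 − 2) / (1/4) = -24.000
axis θ: (-163.000 − -1) / (2) = -81.000

-23.000 -24.000 -81.000
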